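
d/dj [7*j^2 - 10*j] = 14*j - 10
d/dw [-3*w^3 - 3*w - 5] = -9*w^2 - 3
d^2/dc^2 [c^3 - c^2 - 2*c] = 6*c - 2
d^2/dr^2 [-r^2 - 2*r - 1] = -2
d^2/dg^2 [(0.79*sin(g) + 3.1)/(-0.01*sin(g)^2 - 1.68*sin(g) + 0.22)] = (7.9e-5*sin(g)^5 - 0.012032*sin(g)^4 + 0.16651*sin(g)^3 + 9.066844*sin(g)^2 + 0.861088000000001*sin(g) - 18.096488)/(0.01*sin(g)^2 + 1.68*sin(g) - 0.22)^3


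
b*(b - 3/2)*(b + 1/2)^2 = b^4 - b^3/2 - 5*b^2/4 - 3*b/8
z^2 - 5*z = z*(z - 5)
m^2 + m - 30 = (m - 5)*(m + 6)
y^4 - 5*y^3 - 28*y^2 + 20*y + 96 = (y - 8)*(y - 2)*(y + 2)*(y + 3)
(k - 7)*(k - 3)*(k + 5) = k^3 - 5*k^2 - 29*k + 105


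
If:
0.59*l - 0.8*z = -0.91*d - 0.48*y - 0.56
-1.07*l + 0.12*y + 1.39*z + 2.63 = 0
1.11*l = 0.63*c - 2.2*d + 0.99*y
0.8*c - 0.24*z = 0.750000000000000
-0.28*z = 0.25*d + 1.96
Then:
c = -1.48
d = 1.20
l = -8.71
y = -6.17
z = -8.07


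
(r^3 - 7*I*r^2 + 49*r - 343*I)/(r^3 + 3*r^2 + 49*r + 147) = (r - 7*I)/(r + 3)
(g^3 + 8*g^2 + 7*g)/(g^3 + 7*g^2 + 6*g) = (g + 7)/(g + 6)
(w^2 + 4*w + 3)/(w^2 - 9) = (w + 1)/(w - 3)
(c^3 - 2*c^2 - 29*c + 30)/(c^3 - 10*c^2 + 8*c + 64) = (c^3 - 2*c^2 - 29*c + 30)/(c^3 - 10*c^2 + 8*c + 64)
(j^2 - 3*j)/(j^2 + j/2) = 2*(j - 3)/(2*j + 1)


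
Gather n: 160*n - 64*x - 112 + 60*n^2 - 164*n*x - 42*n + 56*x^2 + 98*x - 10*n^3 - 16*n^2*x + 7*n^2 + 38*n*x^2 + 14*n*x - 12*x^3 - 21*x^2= -10*n^3 + n^2*(67 - 16*x) + n*(38*x^2 - 150*x + 118) - 12*x^3 + 35*x^2 + 34*x - 112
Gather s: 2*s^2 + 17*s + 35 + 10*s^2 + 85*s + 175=12*s^2 + 102*s + 210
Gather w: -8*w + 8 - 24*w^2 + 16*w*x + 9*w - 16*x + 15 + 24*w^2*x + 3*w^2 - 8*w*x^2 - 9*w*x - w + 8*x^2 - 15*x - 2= w^2*(24*x - 21) + w*(-8*x^2 + 7*x) + 8*x^2 - 31*x + 21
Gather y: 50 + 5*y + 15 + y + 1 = 6*y + 66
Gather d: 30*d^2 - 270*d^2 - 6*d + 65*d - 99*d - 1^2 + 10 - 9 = -240*d^2 - 40*d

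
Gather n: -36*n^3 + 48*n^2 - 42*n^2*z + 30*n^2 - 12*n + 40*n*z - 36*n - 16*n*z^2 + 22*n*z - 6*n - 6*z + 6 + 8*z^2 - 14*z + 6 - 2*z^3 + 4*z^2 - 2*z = -36*n^3 + n^2*(78 - 42*z) + n*(-16*z^2 + 62*z - 54) - 2*z^3 + 12*z^2 - 22*z + 12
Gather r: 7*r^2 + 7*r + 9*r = 7*r^2 + 16*r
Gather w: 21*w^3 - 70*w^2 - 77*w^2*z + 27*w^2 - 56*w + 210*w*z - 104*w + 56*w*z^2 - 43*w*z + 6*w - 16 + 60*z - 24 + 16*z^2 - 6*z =21*w^3 + w^2*(-77*z - 43) + w*(56*z^2 + 167*z - 154) + 16*z^2 + 54*z - 40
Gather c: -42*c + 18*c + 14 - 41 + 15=-24*c - 12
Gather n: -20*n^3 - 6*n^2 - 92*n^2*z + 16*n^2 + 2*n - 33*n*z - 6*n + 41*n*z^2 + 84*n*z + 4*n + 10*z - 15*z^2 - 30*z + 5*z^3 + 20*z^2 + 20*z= -20*n^3 + n^2*(10 - 92*z) + n*(41*z^2 + 51*z) + 5*z^3 + 5*z^2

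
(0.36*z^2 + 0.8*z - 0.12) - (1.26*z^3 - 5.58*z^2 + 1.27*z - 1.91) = -1.26*z^3 + 5.94*z^2 - 0.47*z + 1.79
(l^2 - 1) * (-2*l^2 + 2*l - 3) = -2*l^4 + 2*l^3 - l^2 - 2*l + 3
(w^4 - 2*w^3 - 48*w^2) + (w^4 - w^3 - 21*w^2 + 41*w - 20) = 2*w^4 - 3*w^3 - 69*w^2 + 41*w - 20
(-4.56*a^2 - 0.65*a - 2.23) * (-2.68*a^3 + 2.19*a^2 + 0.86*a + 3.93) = 12.2208*a^5 - 8.2444*a^4 + 0.6313*a^3 - 23.3635*a^2 - 4.4723*a - 8.7639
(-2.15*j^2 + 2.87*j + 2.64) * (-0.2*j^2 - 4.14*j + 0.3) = 0.43*j^4 + 8.327*j^3 - 13.0548*j^2 - 10.0686*j + 0.792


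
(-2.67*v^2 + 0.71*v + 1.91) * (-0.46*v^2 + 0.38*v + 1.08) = 1.2282*v^4 - 1.3412*v^3 - 3.4924*v^2 + 1.4926*v + 2.0628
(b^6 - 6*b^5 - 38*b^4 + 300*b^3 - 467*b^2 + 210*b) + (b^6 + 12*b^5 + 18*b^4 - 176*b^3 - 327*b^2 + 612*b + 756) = 2*b^6 + 6*b^5 - 20*b^4 + 124*b^3 - 794*b^2 + 822*b + 756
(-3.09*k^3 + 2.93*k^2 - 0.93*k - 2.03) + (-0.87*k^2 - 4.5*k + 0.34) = -3.09*k^3 + 2.06*k^2 - 5.43*k - 1.69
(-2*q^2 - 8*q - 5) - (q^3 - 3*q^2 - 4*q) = -q^3 + q^2 - 4*q - 5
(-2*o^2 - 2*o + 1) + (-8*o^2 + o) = -10*o^2 - o + 1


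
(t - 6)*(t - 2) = t^2 - 8*t + 12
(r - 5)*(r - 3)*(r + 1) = r^3 - 7*r^2 + 7*r + 15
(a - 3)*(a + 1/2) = a^2 - 5*a/2 - 3/2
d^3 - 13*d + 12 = (d - 3)*(d - 1)*(d + 4)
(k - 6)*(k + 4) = k^2 - 2*k - 24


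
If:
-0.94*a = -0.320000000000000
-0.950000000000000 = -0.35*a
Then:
No Solution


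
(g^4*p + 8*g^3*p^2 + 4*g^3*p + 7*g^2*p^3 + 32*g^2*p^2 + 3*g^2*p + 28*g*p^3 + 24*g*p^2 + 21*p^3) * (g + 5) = g^5*p + 8*g^4*p^2 + 9*g^4*p + 7*g^3*p^3 + 72*g^3*p^2 + 23*g^3*p + 63*g^2*p^3 + 184*g^2*p^2 + 15*g^2*p + 161*g*p^3 + 120*g*p^2 + 105*p^3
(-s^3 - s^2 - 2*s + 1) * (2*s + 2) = -2*s^4 - 4*s^3 - 6*s^2 - 2*s + 2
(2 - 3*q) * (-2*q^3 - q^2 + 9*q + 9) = 6*q^4 - q^3 - 29*q^2 - 9*q + 18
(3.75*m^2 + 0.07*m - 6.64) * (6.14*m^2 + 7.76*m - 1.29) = 23.025*m^4 + 29.5298*m^3 - 45.0639*m^2 - 51.6167*m + 8.5656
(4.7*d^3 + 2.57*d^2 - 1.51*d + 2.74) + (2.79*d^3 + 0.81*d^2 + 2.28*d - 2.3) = 7.49*d^3 + 3.38*d^2 + 0.77*d + 0.44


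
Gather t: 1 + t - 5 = t - 4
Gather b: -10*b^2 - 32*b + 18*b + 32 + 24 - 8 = -10*b^2 - 14*b + 48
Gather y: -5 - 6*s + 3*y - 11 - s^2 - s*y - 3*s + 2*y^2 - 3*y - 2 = -s^2 - s*y - 9*s + 2*y^2 - 18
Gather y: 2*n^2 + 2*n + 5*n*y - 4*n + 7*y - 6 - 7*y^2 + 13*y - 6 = 2*n^2 - 2*n - 7*y^2 + y*(5*n + 20) - 12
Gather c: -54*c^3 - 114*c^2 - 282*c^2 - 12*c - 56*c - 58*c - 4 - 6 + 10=-54*c^3 - 396*c^2 - 126*c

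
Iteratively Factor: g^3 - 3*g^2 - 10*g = (g)*(g^2 - 3*g - 10) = g*(g + 2)*(g - 5)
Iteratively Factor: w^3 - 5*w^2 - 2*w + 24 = (w + 2)*(w^2 - 7*w + 12) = (w - 3)*(w + 2)*(w - 4)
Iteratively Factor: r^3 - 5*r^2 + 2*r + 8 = (r - 2)*(r^2 - 3*r - 4) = (r - 4)*(r - 2)*(r + 1)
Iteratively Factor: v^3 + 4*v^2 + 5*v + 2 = (v + 1)*(v^2 + 3*v + 2) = (v + 1)*(v + 2)*(v + 1)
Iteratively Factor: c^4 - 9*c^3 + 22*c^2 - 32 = (c - 4)*(c^3 - 5*c^2 + 2*c + 8) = (c - 4)*(c + 1)*(c^2 - 6*c + 8) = (c - 4)^2*(c + 1)*(c - 2)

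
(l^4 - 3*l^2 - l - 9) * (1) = l^4 - 3*l^2 - l - 9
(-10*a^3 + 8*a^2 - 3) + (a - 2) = -10*a^3 + 8*a^2 + a - 5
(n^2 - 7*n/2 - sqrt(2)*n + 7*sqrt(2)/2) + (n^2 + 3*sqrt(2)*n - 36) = 2*n^2 - 7*n/2 + 2*sqrt(2)*n - 36 + 7*sqrt(2)/2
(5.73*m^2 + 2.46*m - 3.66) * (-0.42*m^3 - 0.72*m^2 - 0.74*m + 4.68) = -2.4066*m^5 - 5.1588*m^4 - 4.4742*m^3 + 27.6312*m^2 + 14.2212*m - 17.1288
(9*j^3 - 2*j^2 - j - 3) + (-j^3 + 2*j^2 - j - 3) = 8*j^3 - 2*j - 6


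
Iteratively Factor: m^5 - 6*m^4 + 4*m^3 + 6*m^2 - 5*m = (m - 5)*(m^4 - m^3 - m^2 + m) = (m - 5)*(m + 1)*(m^3 - 2*m^2 + m) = (m - 5)*(m - 1)*(m + 1)*(m^2 - m) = m*(m - 5)*(m - 1)*(m + 1)*(m - 1)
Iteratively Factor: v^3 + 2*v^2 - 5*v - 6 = (v + 3)*(v^2 - v - 2) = (v + 1)*(v + 3)*(v - 2)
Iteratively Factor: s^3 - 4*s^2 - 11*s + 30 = (s - 2)*(s^2 - 2*s - 15) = (s - 5)*(s - 2)*(s + 3)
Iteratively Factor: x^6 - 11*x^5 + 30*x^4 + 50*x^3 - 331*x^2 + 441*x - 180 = (x - 1)*(x^5 - 10*x^4 + 20*x^3 + 70*x^2 - 261*x + 180) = (x - 1)^2*(x^4 - 9*x^3 + 11*x^2 + 81*x - 180) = (x - 5)*(x - 1)^2*(x^3 - 4*x^2 - 9*x + 36) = (x - 5)*(x - 3)*(x - 1)^2*(x^2 - x - 12) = (x - 5)*(x - 3)*(x - 1)^2*(x + 3)*(x - 4)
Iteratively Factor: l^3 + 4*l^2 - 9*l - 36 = (l + 4)*(l^2 - 9) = (l + 3)*(l + 4)*(l - 3)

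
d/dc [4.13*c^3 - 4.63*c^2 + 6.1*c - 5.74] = 12.39*c^2 - 9.26*c + 6.1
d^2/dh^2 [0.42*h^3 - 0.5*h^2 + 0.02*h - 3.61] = 2.52*h - 1.0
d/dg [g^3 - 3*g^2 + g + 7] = 3*g^2 - 6*g + 1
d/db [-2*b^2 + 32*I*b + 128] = -4*b + 32*I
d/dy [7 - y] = -1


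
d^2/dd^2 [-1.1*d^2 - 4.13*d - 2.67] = -2.20000000000000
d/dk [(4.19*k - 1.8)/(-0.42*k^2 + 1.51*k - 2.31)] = (1.7598*k^2 - 1.512*k - 6.9609)/(0.1764*k^4 - 1.2684*k^3 + 4.2205*k^2 - 6.9762*k + 5.3361)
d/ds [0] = 0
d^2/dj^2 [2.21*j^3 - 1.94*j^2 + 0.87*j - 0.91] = 13.26*j - 3.88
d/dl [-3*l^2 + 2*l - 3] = 2 - 6*l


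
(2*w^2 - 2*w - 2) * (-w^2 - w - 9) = -2*w^4 - 14*w^2 + 20*w + 18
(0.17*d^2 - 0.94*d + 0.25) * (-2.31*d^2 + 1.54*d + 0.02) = -0.3927*d^4 + 2.4332*d^3 - 2.0217*d^2 + 0.3662*d + 0.005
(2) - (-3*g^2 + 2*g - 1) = 3*g^2 - 2*g + 3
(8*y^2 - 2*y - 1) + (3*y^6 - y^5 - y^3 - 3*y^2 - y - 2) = 3*y^6 - y^5 - y^3 + 5*y^2 - 3*y - 3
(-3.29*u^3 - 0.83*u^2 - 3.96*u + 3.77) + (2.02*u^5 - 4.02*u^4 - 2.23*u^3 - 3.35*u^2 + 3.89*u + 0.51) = 2.02*u^5 - 4.02*u^4 - 5.52*u^3 - 4.18*u^2 - 0.0699999999999998*u + 4.28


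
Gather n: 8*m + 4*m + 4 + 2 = 12*m + 6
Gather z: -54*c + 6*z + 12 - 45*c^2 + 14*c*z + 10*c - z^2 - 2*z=-45*c^2 - 44*c - z^2 + z*(14*c + 4) + 12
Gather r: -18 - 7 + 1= -24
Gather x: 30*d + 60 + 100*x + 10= 30*d + 100*x + 70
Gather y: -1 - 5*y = -5*y - 1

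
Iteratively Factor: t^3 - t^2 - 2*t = (t - 2)*(t^2 + t) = t*(t - 2)*(t + 1)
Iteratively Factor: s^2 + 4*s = (s)*(s + 4)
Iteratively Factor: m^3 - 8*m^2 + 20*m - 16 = (m - 2)*(m^2 - 6*m + 8) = (m - 4)*(m - 2)*(m - 2)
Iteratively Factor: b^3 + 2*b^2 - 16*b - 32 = (b + 2)*(b^2 - 16) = (b + 2)*(b + 4)*(b - 4)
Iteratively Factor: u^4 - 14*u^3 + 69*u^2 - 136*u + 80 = (u - 4)*(u^3 - 10*u^2 + 29*u - 20) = (u - 4)^2*(u^2 - 6*u + 5) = (u - 4)^2*(u - 1)*(u - 5)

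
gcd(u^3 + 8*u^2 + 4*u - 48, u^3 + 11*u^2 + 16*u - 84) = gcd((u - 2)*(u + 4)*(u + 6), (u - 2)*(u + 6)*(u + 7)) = u^2 + 4*u - 12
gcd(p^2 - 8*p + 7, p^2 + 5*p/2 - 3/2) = 1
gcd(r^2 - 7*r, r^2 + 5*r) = r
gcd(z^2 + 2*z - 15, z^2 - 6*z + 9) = z - 3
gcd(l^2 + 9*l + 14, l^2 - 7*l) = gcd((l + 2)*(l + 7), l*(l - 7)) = 1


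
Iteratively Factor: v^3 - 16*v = (v + 4)*(v^2 - 4*v) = (v - 4)*(v + 4)*(v)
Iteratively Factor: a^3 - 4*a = (a - 2)*(a^2 + 2*a) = a*(a - 2)*(a + 2)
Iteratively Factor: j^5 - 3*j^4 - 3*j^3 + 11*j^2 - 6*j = (j + 2)*(j^4 - 5*j^3 + 7*j^2 - 3*j) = (j - 1)*(j + 2)*(j^3 - 4*j^2 + 3*j) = (j - 1)^2*(j + 2)*(j^2 - 3*j) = j*(j - 1)^2*(j + 2)*(j - 3)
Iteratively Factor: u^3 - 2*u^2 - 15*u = (u)*(u^2 - 2*u - 15) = u*(u + 3)*(u - 5)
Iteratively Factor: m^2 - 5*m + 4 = (m - 4)*(m - 1)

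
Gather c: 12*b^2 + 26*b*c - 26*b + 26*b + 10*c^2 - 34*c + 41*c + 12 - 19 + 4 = 12*b^2 + 10*c^2 + c*(26*b + 7) - 3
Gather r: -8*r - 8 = -8*r - 8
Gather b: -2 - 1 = -3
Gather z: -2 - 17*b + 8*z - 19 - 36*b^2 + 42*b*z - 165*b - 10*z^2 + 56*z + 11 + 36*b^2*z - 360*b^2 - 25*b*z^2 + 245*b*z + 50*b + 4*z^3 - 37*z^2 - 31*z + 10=-396*b^2 - 132*b + 4*z^3 + z^2*(-25*b - 47) + z*(36*b^2 + 287*b + 33)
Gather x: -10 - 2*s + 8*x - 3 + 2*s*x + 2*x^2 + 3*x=-2*s + 2*x^2 + x*(2*s + 11) - 13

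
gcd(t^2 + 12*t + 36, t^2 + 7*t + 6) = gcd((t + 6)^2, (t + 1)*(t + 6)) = t + 6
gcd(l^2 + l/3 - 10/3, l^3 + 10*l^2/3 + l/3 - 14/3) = l + 2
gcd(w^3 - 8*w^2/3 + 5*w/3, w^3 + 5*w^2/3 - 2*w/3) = w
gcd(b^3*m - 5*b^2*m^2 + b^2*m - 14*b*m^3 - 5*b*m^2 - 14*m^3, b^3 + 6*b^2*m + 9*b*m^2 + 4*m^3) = 1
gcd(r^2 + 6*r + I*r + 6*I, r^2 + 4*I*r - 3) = r + I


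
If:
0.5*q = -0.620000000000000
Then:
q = -1.24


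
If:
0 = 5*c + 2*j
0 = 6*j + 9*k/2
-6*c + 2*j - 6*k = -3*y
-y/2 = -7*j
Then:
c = 0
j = 0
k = 0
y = 0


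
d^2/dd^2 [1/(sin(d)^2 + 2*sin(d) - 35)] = 2*(-2*sin(d)^4 - 3*sin(d)^3 - 69*sin(d)^2 - 29*sin(d) + 39)/(sin(d)^2 + 2*sin(d) - 35)^3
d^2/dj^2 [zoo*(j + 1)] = 0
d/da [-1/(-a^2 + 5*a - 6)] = (5 - 2*a)/(a^2 - 5*a + 6)^2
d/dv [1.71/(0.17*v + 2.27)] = -0.2907/(0.17*v + 2.27)^2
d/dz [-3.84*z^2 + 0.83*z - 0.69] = 0.83 - 7.68*z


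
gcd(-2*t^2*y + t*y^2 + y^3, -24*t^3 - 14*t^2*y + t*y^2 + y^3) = 2*t + y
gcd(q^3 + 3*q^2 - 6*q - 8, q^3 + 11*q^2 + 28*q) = q + 4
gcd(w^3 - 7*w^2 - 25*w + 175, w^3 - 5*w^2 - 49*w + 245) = w^2 - 12*w + 35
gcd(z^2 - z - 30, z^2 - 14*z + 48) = z - 6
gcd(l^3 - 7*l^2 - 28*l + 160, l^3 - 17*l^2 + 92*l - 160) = l^2 - 12*l + 32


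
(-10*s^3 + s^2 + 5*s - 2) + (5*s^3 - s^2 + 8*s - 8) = -5*s^3 + 13*s - 10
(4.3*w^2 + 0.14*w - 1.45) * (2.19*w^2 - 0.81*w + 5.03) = 9.417*w^4 - 3.1764*w^3 + 18.3401*w^2 + 1.8787*w - 7.2935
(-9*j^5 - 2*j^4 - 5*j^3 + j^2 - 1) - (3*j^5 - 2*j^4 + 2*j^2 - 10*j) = -12*j^5 - 5*j^3 - j^2 + 10*j - 1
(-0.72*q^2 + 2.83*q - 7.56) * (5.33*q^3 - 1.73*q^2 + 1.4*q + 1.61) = -3.8376*q^5 + 16.3295*q^4 - 46.1987*q^3 + 15.8816*q^2 - 6.0277*q - 12.1716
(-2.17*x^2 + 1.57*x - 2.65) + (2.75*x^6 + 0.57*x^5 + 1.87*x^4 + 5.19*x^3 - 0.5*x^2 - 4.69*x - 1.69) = 2.75*x^6 + 0.57*x^5 + 1.87*x^4 + 5.19*x^3 - 2.67*x^2 - 3.12*x - 4.34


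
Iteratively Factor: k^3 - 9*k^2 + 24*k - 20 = (k - 2)*(k^2 - 7*k + 10) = (k - 2)^2*(k - 5)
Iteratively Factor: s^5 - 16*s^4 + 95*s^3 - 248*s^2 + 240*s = (s - 5)*(s^4 - 11*s^3 + 40*s^2 - 48*s) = (s - 5)*(s - 4)*(s^3 - 7*s^2 + 12*s) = (s - 5)*(s - 4)^2*(s^2 - 3*s) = s*(s - 5)*(s - 4)^2*(s - 3)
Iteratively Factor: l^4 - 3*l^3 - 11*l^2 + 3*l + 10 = (l + 2)*(l^3 - 5*l^2 - l + 5) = (l - 1)*(l + 2)*(l^2 - 4*l - 5) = (l - 5)*(l - 1)*(l + 2)*(l + 1)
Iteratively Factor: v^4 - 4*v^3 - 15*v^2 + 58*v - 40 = (v + 4)*(v^3 - 8*v^2 + 17*v - 10) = (v - 2)*(v + 4)*(v^2 - 6*v + 5) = (v - 5)*(v - 2)*(v + 4)*(v - 1)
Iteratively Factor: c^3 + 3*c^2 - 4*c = (c - 1)*(c^2 + 4*c) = c*(c - 1)*(c + 4)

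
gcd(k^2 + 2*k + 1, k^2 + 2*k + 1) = k^2 + 2*k + 1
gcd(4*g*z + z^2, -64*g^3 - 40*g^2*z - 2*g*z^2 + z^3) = 4*g + z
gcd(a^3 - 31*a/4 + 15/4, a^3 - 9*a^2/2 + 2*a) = a - 1/2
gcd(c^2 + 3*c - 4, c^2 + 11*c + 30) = 1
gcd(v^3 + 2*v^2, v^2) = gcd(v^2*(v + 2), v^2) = v^2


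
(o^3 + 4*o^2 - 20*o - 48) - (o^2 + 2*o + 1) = o^3 + 3*o^2 - 22*o - 49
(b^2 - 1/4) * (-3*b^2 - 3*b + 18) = -3*b^4 - 3*b^3 + 75*b^2/4 + 3*b/4 - 9/2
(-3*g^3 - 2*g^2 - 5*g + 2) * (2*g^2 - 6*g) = -6*g^5 + 14*g^4 + 2*g^3 + 34*g^2 - 12*g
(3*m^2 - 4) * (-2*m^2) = -6*m^4 + 8*m^2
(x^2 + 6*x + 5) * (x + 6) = x^3 + 12*x^2 + 41*x + 30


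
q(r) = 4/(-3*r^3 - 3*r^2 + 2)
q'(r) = 4*(9*r^2 + 6*r)/(-3*r^3 - 3*r^2 + 2)^2 = 12*r*(3*r + 2)/(3*r^3 + 3*r^2 - 2)^2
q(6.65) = -0.00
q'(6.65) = 0.00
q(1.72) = -0.18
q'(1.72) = 0.30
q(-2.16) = 0.22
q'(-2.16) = 0.35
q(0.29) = 2.39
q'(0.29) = 3.56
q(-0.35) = 2.27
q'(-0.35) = -1.29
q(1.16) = -0.60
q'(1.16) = 1.69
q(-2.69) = 0.10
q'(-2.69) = 0.13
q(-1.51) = 0.73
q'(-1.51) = 1.52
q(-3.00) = 0.07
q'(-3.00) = 0.08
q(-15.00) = 0.00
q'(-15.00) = 0.00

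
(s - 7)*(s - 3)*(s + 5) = s^3 - 5*s^2 - 29*s + 105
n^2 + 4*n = n*(n + 4)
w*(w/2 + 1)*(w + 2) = w^3/2 + 2*w^2 + 2*w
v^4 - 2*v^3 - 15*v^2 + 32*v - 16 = (v - 4)*(v - 1)^2*(v + 4)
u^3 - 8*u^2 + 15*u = u*(u - 5)*(u - 3)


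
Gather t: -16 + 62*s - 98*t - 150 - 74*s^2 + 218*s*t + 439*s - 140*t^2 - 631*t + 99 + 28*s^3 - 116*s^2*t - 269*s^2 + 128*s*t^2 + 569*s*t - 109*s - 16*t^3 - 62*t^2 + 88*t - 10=28*s^3 - 343*s^2 + 392*s - 16*t^3 + t^2*(128*s - 202) + t*(-116*s^2 + 787*s - 641) - 77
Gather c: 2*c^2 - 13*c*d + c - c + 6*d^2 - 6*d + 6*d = 2*c^2 - 13*c*d + 6*d^2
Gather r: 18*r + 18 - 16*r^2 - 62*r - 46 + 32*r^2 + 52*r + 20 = 16*r^2 + 8*r - 8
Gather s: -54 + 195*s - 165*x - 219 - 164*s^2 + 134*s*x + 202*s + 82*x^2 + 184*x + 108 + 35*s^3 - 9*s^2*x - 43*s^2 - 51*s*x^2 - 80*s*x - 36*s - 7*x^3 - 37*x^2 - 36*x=35*s^3 + s^2*(-9*x - 207) + s*(-51*x^2 + 54*x + 361) - 7*x^3 + 45*x^2 - 17*x - 165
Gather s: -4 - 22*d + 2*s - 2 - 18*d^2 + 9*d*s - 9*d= -18*d^2 - 31*d + s*(9*d + 2) - 6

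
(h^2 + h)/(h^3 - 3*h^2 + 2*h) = (h + 1)/(h^2 - 3*h + 2)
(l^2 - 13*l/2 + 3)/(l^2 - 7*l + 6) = (l - 1/2)/(l - 1)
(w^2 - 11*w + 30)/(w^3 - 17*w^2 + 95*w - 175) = (w - 6)/(w^2 - 12*w + 35)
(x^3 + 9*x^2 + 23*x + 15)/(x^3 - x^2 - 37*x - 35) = (x + 3)/(x - 7)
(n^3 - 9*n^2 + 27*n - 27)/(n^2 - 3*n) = n - 6 + 9/n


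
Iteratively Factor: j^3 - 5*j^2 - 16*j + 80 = (j - 5)*(j^2 - 16) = (j - 5)*(j - 4)*(j + 4)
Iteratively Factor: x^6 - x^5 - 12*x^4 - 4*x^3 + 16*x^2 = (x)*(x^5 - x^4 - 12*x^3 - 4*x^2 + 16*x) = x*(x - 4)*(x^4 + 3*x^3 - 4*x) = x*(x - 4)*(x + 2)*(x^3 + x^2 - 2*x) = x^2*(x - 4)*(x + 2)*(x^2 + x - 2) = x^2*(x - 4)*(x + 2)^2*(x - 1)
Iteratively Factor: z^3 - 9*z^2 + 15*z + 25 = (z - 5)*(z^2 - 4*z - 5) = (z - 5)*(z + 1)*(z - 5)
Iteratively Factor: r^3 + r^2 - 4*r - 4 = (r + 1)*(r^2 - 4) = (r + 1)*(r + 2)*(r - 2)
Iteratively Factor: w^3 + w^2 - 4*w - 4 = (w - 2)*(w^2 + 3*w + 2) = (w - 2)*(w + 2)*(w + 1)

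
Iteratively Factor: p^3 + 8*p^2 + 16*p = (p + 4)*(p^2 + 4*p) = (p + 4)^2*(p)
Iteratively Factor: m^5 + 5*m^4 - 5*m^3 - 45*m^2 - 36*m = (m + 4)*(m^4 + m^3 - 9*m^2 - 9*m) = (m + 3)*(m + 4)*(m^3 - 2*m^2 - 3*m) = (m + 1)*(m + 3)*(m + 4)*(m^2 - 3*m) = (m - 3)*(m + 1)*(m + 3)*(m + 4)*(m)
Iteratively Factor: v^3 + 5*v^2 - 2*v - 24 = (v - 2)*(v^2 + 7*v + 12) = (v - 2)*(v + 3)*(v + 4)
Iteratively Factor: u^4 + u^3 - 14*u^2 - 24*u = (u + 3)*(u^3 - 2*u^2 - 8*u) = u*(u + 3)*(u^2 - 2*u - 8) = u*(u - 4)*(u + 3)*(u + 2)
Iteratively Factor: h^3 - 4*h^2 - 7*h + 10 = (h + 2)*(h^2 - 6*h + 5) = (h - 5)*(h + 2)*(h - 1)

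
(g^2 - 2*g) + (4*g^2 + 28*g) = 5*g^2 + 26*g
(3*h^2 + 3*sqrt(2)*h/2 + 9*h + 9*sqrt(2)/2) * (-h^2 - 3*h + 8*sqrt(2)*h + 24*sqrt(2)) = -3*h^4 - 18*h^3 + 45*sqrt(2)*h^3/2 - 3*h^2 + 135*sqrt(2)*h^2 + 144*h + 405*sqrt(2)*h/2 + 216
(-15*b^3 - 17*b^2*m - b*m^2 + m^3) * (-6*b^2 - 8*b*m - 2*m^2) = 90*b^5 + 222*b^4*m + 172*b^3*m^2 + 36*b^2*m^3 - 6*b*m^4 - 2*m^5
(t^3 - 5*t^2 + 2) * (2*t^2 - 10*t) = 2*t^5 - 20*t^4 + 50*t^3 + 4*t^2 - 20*t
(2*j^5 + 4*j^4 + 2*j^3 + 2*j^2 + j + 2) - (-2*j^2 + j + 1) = 2*j^5 + 4*j^4 + 2*j^3 + 4*j^2 + 1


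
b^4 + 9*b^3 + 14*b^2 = b^2*(b + 2)*(b + 7)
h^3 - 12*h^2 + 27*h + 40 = (h - 8)*(h - 5)*(h + 1)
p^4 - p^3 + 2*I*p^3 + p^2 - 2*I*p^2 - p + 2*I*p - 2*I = (p - 1)*(p - I)*(p + I)*(p + 2*I)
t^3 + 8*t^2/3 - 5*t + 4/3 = (t - 1)*(t - 1/3)*(t + 4)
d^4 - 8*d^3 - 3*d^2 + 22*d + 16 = (d - 8)*(d - 2)*(d + 1)^2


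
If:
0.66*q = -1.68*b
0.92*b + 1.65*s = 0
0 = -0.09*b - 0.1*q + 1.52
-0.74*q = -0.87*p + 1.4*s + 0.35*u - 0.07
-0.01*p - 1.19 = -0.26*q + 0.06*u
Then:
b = -9.24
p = 57.37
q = 23.51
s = 5.15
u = 72.50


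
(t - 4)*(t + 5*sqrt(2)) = t^2 - 4*t + 5*sqrt(2)*t - 20*sqrt(2)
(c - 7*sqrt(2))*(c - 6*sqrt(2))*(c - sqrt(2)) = c^3 - 14*sqrt(2)*c^2 + 110*c - 84*sqrt(2)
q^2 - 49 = (q - 7)*(q + 7)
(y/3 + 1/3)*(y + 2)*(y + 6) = y^3/3 + 3*y^2 + 20*y/3 + 4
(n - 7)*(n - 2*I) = n^2 - 7*n - 2*I*n + 14*I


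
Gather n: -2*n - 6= -2*n - 6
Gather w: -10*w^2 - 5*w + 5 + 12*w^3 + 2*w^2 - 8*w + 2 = 12*w^3 - 8*w^2 - 13*w + 7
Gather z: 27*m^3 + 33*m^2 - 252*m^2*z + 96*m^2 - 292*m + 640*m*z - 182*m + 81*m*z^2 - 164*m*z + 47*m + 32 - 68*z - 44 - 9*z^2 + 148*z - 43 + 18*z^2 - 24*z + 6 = 27*m^3 + 129*m^2 - 427*m + z^2*(81*m + 9) + z*(-252*m^2 + 476*m + 56) - 49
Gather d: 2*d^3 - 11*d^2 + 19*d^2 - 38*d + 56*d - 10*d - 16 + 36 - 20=2*d^3 + 8*d^2 + 8*d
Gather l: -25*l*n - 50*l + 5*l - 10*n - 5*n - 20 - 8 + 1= l*(-25*n - 45) - 15*n - 27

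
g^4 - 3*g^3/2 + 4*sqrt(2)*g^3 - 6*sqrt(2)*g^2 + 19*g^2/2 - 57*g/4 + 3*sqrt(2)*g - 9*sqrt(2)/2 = (g - 3/2)*(g + sqrt(2)/2)*(g + 3*sqrt(2)/2)*(g + 2*sqrt(2))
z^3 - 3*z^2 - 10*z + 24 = (z - 4)*(z - 2)*(z + 3)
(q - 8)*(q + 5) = q^2 - 3*q - 40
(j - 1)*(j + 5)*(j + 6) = j^3 + 10*j^2 + 19*j - 30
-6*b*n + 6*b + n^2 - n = (-6*b + n)*(n - 1)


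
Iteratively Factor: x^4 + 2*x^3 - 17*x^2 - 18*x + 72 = (x + 4)*(x^3 - 2*x^2 - 9*x + 18) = (x - 2)*(x + 4)*(x^2 - 9) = (x - 3)*(x - 2)*(x + 4)*(x + 3)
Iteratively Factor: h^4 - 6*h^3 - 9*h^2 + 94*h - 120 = (h - 2)*(h^3 - 4*h^2 - 17*h + 60) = (h - 2)*(h + 4)*(h^2 - 8*h + 15) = (h - 3)*(h - 2)*(h + 4)*(h - 5)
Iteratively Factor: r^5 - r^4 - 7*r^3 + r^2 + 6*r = (r + 2)*(r^4 - 3*r^3 - r^2 + 3*r) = r*(r + 2)*(r^3 - 3*r^2 - r + 3) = r*(r - 3)*(r + 2)*(r^2 - 1) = r*(r - 3)*(r + 1)*(r + 2)*(r - 1)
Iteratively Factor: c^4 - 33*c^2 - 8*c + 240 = (c - 5)*(c^3 + 5*c^2 - 8*c - 48) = (c - 5)*(c + 4)*(c^2 + c - 12) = (c - 5)*(c + 4)^2*(c - 3)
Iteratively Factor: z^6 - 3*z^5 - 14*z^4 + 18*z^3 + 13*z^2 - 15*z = (z)*(z^5 - 3*z^4 - 14*z^3 + 18*z^2 + 13*z - 15) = z*(z + 3)*(z^4 - 6*z^3 + 4*z^2 + 6*z - 5) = z*(z + 1)*(z + 3)*(z^3 - 7*z^2 + 11*z - 5) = z*(z - 1)*(z + 1)*(z + 3)*(z^2 - 6*z + 5) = z*(z - 1)^2*(z + 1)*(z + 3)*(z - 5)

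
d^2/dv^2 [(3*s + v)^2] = 2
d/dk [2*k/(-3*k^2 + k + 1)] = 2*(3*k^2 + 1)/(9*k^4 - 6*k^3 - 5*k^2 + 2*k + 1)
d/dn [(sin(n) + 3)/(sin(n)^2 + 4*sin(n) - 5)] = (-6*sin(n) + cos(n)^2 - 18)*cos(n)/(sin(n)^2 + 4*sin(n) - 5)^2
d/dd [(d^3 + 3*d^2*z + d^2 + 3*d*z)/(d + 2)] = (2*d^3 + 3*d^2*z + 7*d^2 + 12*d*z + 4*d + 6*z)/(d^2 + 4*d + 4)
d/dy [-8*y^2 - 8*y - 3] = -16*y - 8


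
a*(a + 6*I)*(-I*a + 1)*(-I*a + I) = -a^4 + a^3 - 7*I*a^3 + 6*a^2 + 7*I*a^2 - 6*a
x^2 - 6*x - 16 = (x - 8)*(x + 2)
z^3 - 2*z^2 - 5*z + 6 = (z - 3)*(z - 1)*(z + 2)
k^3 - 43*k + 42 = (k - 6)*(k - 1)*(k + 7)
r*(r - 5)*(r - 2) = r^3 - 7*r^2 + 10*r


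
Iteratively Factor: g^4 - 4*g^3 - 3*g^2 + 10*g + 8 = (g - 4)*(g^3 - 3*g - 2) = (g - 4)*(g + 1)*(g^2 - g - 2) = (g - 4)*(g + 1)^2*(g - 2)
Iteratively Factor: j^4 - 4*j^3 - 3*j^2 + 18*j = (j - 3)*(j^3 - j^2 - 6*j) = (j - 3)^2*(j^2 + 2*j) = (j - 3)^2*(j + 2)*(j)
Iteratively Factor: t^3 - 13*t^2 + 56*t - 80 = (t - 4)*(t^2 - 9*t + 20) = (t - 4)^2*(t - 5)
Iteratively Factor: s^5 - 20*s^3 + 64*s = (s - 2)*(s^4 + 2*s^3 - 16*s^2 - 32*s) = (s - 2)*(s + 4)*(s^3 - 2*s^2 - 8*s) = (s - 2)*(s + 2)*(s + 4)*(s^2 - 4*s) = (s - 4)*(s - 2)*(s + 2)*(s + 4)*(s)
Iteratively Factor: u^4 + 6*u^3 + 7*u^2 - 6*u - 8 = (u + 1)*(u^3 + 5*u^2 + 2*u - 8) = (u - 1)*(u + 1)*(u^2 + 6*u + 8) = (u - 1)*(u + 1)*(u + 2)*(u + 4)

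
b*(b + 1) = b^2 + b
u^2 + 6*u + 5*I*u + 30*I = (u + 6)*(u + 5*I)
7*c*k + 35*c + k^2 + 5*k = (7*c + k)*(k + 5)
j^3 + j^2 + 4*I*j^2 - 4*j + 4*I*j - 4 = (j + 1)*(j + 2*I)^2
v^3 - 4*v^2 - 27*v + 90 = (v - 6)*(v - 3)*(v + 5)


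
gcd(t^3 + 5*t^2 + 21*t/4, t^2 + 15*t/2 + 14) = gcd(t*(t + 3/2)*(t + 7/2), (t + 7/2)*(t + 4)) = t + 7/2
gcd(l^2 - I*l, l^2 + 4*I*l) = l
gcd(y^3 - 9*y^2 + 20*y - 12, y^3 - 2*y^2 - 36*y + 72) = y^2 - 8*y + 12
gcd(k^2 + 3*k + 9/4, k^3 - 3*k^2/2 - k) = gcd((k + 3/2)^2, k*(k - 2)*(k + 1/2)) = 1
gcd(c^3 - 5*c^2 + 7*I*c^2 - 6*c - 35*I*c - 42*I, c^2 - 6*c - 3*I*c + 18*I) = c - 6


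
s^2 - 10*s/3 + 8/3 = (s - 2)*(s - 4/3)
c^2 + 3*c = c*(c + 3)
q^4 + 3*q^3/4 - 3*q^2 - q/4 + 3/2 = (q - 1)^2*(q + 3/4)*(q + 2)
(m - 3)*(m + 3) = m^2 - 9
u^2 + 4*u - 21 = (u - 3)*(u + 7)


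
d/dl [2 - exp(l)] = -exp(l)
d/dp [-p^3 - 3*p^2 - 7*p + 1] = -3*p^2 - 6*p - 7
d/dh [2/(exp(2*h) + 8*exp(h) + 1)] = 4*(-exp(h) - 4)*exp(h)/(exp(2*h) + 8*exp(h) + 1)^2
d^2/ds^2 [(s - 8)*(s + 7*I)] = 2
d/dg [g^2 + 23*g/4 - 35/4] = 2*g + 23/4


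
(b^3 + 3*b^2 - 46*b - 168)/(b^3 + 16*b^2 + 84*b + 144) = (b - 7)/(b + 6)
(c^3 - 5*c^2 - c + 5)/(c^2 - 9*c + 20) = (c^2 - 1)/(c - 4)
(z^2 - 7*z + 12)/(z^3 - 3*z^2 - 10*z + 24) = (z - 3)/(z^2 + z - 6)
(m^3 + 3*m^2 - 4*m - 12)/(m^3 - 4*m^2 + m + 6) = (m^2 + 5*m + 6)/(m^2 - 2*m - 3)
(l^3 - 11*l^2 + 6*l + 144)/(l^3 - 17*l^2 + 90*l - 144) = (l + 3)/(l - 3)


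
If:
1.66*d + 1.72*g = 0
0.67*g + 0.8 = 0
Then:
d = 1.24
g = -1.19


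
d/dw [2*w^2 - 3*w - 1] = 4*w - 3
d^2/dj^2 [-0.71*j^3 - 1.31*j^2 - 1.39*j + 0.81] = -4.26*j - 2.62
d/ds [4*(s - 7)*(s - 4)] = 8*s - 44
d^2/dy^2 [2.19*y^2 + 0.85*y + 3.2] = 4.38000000000000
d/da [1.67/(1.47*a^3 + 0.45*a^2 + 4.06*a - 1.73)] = (-7.3647*a^2 - 1.503*a - 6.7802)/(1.47*a^3 + 0.45*a^2 + 4.06*a - 1.73)^2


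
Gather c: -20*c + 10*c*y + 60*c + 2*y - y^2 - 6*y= c*(10*y + 40) - y^2 - 4*y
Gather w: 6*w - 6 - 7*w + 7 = 1 - w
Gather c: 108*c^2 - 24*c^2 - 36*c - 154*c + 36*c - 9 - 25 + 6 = 84*c^2 - 154*c - 28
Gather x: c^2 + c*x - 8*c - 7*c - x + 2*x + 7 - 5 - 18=c^2 - 15*c + x*(c + 1) - 16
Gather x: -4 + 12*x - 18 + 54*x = 66*x - 22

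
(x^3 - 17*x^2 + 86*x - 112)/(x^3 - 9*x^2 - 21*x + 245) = (x^2 - 10*x + 16)/(x^2 - 2*x - 35)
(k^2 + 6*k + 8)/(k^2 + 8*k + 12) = (k + 4)/(k + 6)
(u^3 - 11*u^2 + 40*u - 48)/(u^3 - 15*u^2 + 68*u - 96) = (u - 4)/(u - 8)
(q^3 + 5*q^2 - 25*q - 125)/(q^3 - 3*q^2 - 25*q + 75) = (q + 5)/(q - 3)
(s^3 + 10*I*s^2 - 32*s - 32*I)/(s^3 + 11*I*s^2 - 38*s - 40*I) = (s + 4*I)/(s + 5*I)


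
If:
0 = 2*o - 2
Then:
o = 1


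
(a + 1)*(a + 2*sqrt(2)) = a^2 + a + 2*sqrt(2)*a + 2*sqrt(2)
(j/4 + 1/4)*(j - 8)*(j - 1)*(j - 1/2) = j^4/4 - 17*j^3/8 + 3*j^2/4 + 17*j/8 - 1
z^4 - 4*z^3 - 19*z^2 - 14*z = z*(z - 7)*(z + 1)*(z + 2)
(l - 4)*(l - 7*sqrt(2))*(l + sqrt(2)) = l^3 - 6*sqrt(2)*l^2 - 4*l^2 - 14*l + 24*sqrt(2)*l + 56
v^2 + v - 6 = (v - 2)*(v + 3)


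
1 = 1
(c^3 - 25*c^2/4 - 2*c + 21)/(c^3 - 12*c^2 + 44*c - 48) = (c + 7/4)/(c - 4)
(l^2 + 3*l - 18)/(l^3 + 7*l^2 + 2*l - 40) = (l^2 + 3*l - 18)/(l^3 + 7*l^2 + 2*l - 40)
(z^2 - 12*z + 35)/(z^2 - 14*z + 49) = (z - 5)/(z - 7)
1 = 1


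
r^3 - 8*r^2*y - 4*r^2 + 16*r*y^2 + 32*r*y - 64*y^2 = (r - 4)*(r - 4*y)^2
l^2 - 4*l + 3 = (l - 3)*(l - 1)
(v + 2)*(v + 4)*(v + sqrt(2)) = v^3 + sqrt(2)*v^2 + 6*v^2 + 8*v + 6*sqrt(2)*v + 8*sqrt(2)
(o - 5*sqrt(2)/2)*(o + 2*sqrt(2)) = o^2 - sqrt(2)*o/2 - 10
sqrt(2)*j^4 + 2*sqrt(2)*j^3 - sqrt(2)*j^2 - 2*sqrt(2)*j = j*(j - 1)*(j + 2)*(sqrt(2)*j + sqrt(2))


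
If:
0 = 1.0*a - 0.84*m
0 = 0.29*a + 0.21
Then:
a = -0.72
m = -0.86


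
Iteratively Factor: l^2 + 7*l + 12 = (l + 4)*(l + 3)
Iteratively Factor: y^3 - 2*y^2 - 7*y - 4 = (y + 1)*(y^2 - 3*y - 4) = (y + 1)^2*(y - 4)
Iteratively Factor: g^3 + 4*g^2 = (g + 4)*(g^2) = g*(g + 4)*(g)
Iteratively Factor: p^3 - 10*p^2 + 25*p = (p - 5)*(p^2 - 5*p) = p*(p - 5)*(p - 5)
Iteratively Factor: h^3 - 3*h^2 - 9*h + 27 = (h - 3)*(h^2 - 9) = (h - 3)*(h + 3)*(h - 3)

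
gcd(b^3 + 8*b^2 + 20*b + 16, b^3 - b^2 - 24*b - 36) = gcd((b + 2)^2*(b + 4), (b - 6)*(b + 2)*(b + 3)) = b + 2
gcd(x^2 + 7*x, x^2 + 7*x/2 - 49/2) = x + 7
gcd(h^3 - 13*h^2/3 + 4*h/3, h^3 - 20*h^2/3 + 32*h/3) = h^2 - 4*h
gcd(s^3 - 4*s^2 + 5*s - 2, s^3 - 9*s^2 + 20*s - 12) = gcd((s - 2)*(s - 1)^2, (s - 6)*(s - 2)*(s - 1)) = s^2 - 3*s + 2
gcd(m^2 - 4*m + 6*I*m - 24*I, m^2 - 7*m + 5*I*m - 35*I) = 1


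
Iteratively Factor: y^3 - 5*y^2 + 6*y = (y)*(y^2 - 5*y + 6) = y*(y - 3)*(y - 2)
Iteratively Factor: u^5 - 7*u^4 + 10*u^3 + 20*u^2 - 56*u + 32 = (u - 2)*(u^4 - 5*u^3 + 20*u - 16) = (u - 4)*(u - 2)*(u^3 - u^2 - 4*u + 4) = (u - 4)*(u - 2)^2*(u^2 + u - 2) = (u - 4)*(u - 2)^2*(u - 1)*(u + 2)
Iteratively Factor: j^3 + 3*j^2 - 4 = (j + 2)*(j^2 + j - 2) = (j - 1)*(j + 2)*(j + 2)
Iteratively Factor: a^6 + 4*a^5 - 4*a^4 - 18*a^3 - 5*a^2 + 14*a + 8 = (a + 4)*(a^5 - 4*a^3 - 2*a^2 + 3*a + 2) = (a + 1)*(a + 4)*(a^4 - a^3 - 3*a^2 + a + 2) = (a - 2)*(a + 1)*(a + 4)*(a^3 + a^2 - a - 1) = (a - 2)*(a + 1)^2*(a + 4)*(a^2 - 1) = (a - 2)*(a - 1)*(a + 1)^2*(a + 4)*(a + 1)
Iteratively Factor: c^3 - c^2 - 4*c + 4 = (c - 1)*(c^2 - 4) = (c - 2)*(c - 1)*(c + 2)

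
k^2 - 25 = (k - 5)*(k + 5)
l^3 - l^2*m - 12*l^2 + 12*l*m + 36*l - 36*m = (l - 6)^2*(l - m)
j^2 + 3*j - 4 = (j - 1)*(j + 4)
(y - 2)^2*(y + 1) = y^3 - 3*y^2 + 4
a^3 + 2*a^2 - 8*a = a*(a - 2)*(a + 4)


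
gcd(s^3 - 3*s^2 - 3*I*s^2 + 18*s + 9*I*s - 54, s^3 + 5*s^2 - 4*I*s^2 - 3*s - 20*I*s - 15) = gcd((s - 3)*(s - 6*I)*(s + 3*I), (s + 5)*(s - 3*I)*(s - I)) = 1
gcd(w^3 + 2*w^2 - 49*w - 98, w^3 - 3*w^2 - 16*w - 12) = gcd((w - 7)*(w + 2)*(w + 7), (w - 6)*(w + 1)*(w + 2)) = w + 2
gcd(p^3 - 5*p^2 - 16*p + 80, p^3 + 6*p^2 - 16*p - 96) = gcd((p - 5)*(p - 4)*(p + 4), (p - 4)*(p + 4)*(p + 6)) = p^2 - 16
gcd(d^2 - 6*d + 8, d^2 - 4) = d - 2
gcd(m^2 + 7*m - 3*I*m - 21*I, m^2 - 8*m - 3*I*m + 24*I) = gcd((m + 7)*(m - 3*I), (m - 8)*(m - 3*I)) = m - 3*I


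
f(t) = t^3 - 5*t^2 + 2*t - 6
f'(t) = 3*t^2 - 10*t + 2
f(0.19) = -5.79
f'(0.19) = 0.21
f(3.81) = -15.65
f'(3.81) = 7.45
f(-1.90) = -34.71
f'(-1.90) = 31.83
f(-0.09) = -6.22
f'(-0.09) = 2.92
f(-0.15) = -6.42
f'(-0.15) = 3.57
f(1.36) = -10.01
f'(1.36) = -6.05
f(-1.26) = -18.46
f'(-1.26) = 19.36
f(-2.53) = -59.26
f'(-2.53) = 46.50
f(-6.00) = -414.00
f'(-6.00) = 170.00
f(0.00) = -6.00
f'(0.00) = 2.00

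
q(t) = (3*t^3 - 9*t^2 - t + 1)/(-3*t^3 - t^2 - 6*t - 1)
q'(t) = (9*t^2 - 18*t - 1)/(-3*t^3 - t^2 - 6*t - 1) + (9*t^2 + 2*t + 6)*(3*t^3 - 9*t^2 - t + 1)/(-3*t^3 - t^2 - 6*t - 1)^2 = (-30*t^4 - 42*t^3 + 53*t^2 + 20*t + 7)/(9*t^6 + 6*t^5 + 37*t^4 + 18*t^3 + 38*t^2 + 12*t + 1)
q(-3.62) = -1.71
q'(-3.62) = -0.11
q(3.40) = -0.08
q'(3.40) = -0.22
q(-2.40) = -1.83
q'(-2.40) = -0.06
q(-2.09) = -1.84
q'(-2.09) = 0.01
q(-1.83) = -1.83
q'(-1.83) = 0.11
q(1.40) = 0.50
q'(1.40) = -0.24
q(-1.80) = -1.82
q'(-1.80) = 0.13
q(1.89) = 0.35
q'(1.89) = -0.33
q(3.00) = 0.02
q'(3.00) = -0.25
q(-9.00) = -1.35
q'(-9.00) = -0.03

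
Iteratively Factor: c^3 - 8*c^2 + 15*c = (c - 3)*(c^2 - 5*c) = c*(c - 3)*(c - 5)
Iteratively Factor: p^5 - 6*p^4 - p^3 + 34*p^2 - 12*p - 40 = (p + 2)*(p^4 - 8*p^3 + 15*p^2 + 4*p - 20) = (p - 2)*(p + 2)*(p^3 - 6*p^2 + 3*p + 10) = (p - 2)^2*(p + 2)*(p^2 - 4*p - 5) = (p - 5)*(p - 2)^2*(p + 2)*(p + 1)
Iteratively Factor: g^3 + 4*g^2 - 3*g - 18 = (g + 3)*(g^2 + g - 6) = (g + 3)^2*(g - 2)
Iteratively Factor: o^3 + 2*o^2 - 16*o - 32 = (o + 2)*(o^2 - 16) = (o - 4)*(o + 2)*(o + 4)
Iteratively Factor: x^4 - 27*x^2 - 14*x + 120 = (x - 5)*(x^3 + 5*x^2 - 2*x - 24) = (x - 5)*(x + 4)*(x^2 + x - 6) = (x - 5)*(x + 3)*(x + 4)*(x - 2)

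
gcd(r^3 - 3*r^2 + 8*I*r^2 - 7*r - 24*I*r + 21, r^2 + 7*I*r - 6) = r + I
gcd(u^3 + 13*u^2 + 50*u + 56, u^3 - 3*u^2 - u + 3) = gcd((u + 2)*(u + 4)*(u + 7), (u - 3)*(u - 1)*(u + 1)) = 1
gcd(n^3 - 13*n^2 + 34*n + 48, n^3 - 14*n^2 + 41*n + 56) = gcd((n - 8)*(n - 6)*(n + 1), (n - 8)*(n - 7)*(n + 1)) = n^2 - 7*n - 8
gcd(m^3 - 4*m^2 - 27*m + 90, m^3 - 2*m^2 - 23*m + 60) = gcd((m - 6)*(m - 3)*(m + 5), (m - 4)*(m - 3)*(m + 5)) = m^2 + 2*m - 15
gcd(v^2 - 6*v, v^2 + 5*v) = v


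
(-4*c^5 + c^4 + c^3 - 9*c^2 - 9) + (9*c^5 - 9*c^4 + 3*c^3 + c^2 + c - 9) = 5*c^5 - 8*c^4 + 4*c^3 - 8*c^2 + c - 18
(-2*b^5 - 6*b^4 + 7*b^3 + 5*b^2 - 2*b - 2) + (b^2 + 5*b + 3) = -2*b^5 - 6*b^4 + 7*b^3 + 6*b^2 + 3*b + 1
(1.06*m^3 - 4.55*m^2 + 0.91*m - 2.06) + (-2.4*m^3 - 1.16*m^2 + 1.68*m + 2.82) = -1.34*m^3 - 5.71*m^2 + 2.59*m + 0.76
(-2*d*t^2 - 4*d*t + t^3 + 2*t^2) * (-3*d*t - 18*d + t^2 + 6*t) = 6*d^2*t^3 + 48*d^2*t^2 + 72*d^2*t - 5*d*t^4 - 40*d*t^3 - 60*d*t^2 + t^5 + 8*t^4 + 12*t^3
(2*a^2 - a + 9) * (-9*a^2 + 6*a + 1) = -18*a^4 + 21*a^3 - 85*a^2 + 53*a + 9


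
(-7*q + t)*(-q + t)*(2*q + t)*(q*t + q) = 14*q^4*t + 14*q^4 - 9*q^3*t^2 - 9*q^3*t - 6*q^2*t^3 - 6*q^2*t^2 + q*t^4 + q*t^3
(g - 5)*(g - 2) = g^2 - 7*g + 10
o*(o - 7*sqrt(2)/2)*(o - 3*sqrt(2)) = o^3 - 13*sqrt(2)*o^2/2 + 21*o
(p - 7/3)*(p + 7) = p^2 + 14*p/3 - 49/3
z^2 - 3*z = z*(z - 3)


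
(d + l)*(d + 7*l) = d^2 + 8*d*l + 7*l^2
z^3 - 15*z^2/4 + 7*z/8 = z*(z - 7/2)*(z - 1/4)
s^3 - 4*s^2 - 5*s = s*(s - 5)*(s + 1)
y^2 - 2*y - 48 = (y - 8)*(y + 6)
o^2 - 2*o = o*(o - 2)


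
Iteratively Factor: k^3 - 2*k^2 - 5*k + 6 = (k + 2)*(k^2 - 4*k + 3) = (k - 1)*(k + 2)*(k - 3)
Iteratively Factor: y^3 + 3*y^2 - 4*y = (y + 4)*(y^2 - y) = (y - 1)*(y + 4)*(y)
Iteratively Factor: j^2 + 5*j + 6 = (j + 2)*(j + 3)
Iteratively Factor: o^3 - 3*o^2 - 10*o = (o + 2)*(o^2 - 5*o) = o*(o + 2)*(o - 5)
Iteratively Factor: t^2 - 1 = (t - 1)*(t + 1)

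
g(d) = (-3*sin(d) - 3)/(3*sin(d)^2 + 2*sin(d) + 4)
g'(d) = (-6*sin(d)*cos(d) - 2*cos(d))*(-3*sin(d) - 3)/(3*sin(d)^2 + 2*sin(d) + 4)^2 - 3*cos(d)/(3*sin(d)^2 + 2*sin(d) + 4)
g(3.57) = -0.48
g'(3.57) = 0.80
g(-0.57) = -0.36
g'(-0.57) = -0.77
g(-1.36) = -0.01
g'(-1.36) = -0.13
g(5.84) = -0.46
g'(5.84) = -0.80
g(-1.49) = -0.00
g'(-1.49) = -0.05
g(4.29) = -0.06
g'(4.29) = 0.28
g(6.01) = -0.60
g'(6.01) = -0.73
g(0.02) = -0.76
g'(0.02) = -0.35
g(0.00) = -0.75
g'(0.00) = -0.38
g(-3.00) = -0.68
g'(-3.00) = 0.58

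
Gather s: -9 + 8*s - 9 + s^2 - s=s^2 + 7*s - 18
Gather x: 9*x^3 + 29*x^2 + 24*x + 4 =9*x^3 + 29*x^2 + 24*x + 4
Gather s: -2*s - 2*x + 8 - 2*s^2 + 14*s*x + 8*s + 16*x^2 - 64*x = -2*s^2 + s*(14*x + 6) + 16*x^2 - 66*x + 8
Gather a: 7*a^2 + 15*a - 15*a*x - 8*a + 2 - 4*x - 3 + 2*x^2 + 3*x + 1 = 7*a^2 + a*(7 - 15*x) + 2*x^2 - x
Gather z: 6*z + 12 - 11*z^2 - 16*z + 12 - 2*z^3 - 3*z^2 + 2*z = -2*z^3 - 14*z^2 - 8*z + 24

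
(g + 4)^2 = g^2 + 8*g + 16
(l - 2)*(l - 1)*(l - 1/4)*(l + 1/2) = l^4 - 11*l^3/4 + 9*l^2/8 + 7*l/8 - 1/4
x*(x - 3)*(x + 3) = x^3 - 9*x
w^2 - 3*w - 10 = (w - 5)*(w + 2)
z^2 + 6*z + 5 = (z + 1)*(z + 5)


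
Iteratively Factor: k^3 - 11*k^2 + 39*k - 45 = (k - 3)*(k^2 - 8*k + 15) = (k - 3)^2*(k - 5)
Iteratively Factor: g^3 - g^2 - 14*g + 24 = (g + 4)*(g^2 - 5*g + 6) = (g - 2)*(g + 4)*(g - 3)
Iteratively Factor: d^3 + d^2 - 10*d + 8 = (d + 4)*(d^2 - 3*d + 2) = (d - 1)*(d + 4)*(d - 2)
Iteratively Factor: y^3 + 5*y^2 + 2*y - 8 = (y - 1)*(y^2 + 6*y + 8) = (y - 1)*(y + 4)*(y + 2)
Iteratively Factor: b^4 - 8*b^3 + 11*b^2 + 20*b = (b)*(b^3 - 8*b^2 + 11*b + 20) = b*(b - 4)*(b^2 - 4*b - 5) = b*(b - 5)*(b - 4)*(b + 1)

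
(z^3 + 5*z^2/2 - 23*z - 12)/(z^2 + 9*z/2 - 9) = (2*z^2 - 7*z - 4)/(2*z - 3)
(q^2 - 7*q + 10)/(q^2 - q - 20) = (q - 2)/(q + 4)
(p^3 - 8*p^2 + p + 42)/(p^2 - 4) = (p^2 - 10*p + 21)/(p - 2)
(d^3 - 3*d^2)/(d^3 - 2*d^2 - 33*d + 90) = d^2/(d^2 + d - 30)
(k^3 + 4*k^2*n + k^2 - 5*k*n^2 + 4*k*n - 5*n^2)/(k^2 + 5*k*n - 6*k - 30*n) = (k^2 - k*n + k - n)/(k - 6)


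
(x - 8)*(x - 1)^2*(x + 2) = x^4 - 8*x^3 - 3*x^2 + 26*x - 16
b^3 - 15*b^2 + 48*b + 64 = (b - 8)^2*(b + 1)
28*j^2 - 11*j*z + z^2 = (-7*j + z)*(-4*j + z)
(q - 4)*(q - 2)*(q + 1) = q^3 - 5*q^2 + 2*q + 8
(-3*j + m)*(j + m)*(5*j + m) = -15*j^3 - 13*j^2*m + 3*j*m^2 + m^3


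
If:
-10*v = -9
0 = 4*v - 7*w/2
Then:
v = 9/10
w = 36/35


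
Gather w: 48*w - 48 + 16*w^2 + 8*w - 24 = 16*w^2 + 56*w - 72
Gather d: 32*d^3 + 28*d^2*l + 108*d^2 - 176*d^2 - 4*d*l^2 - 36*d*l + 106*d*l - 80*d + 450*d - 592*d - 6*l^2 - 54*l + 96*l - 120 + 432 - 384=32*d^3 + d^2*(28*l - 68) + d*(-4*l^2 + 70*l - 222) - 6*l^2 + 42*l - 72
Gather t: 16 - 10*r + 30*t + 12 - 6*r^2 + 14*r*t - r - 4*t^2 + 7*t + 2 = -6*r^2 - 11*r - 4*t^2 + t*(14*r + 37) + 30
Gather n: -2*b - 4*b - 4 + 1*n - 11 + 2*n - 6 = -6*b + 3*n - 21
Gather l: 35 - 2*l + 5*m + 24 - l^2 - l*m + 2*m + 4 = -l^2 + l*(-m - 2) + 7*m + 63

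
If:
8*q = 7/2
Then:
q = 7/16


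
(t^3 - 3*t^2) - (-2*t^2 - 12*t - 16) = t^3 - t^2 + 12*t + 16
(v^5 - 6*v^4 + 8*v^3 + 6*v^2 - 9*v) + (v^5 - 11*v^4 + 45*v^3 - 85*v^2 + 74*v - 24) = 2*v^5 - 17*v^4 + 53*v^3 - 79*v^2 + 65*v - 24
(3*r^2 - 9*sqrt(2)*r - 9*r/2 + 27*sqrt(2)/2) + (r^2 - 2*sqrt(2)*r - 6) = 4*r^2 - 11*sqrt(2)*r - 9*r/2 - 6 + 27*sqrt(2)/2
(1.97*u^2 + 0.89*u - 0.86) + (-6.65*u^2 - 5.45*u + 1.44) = -4.68*u^2 - 4.56*u + 0.58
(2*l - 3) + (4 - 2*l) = 1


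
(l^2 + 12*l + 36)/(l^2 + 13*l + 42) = (l + 6)/(l + 7)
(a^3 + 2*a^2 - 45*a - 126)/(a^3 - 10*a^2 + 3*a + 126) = (a + 6)/(a - 6)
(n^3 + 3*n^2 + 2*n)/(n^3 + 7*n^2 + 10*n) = (n + 1)/(n + 5)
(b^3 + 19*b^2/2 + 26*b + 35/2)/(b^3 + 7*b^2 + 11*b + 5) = (b + 7/2)/(b + 1)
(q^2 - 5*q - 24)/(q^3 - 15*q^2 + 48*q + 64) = (q + 3)/(q^2 - 7*q - 8)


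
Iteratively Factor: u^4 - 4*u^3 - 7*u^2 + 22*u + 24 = (u - 4)*(u^3 - 7*u - 6) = (u - 4)*(u - 3)*(u^2 + 3*u + 2) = (u - 4)*(u - 3)*(u + 2)*(u + 1)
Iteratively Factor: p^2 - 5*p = (p - 5)*(p)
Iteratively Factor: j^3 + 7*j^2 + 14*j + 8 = (j + 1)*(j^2 + 6*j + 8) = (j + 1)*(j + 2)*(j + 4)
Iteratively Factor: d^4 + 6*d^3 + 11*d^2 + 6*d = (d + 1)*(d^3 + 5*d^2 + 6*d) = d*(d + 1)*(d^2 + 5*d + 6) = d*(d + 1)*(d + 2)*(d + 3)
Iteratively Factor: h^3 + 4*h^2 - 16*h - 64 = (h + 4)*(h^2 - 16) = (h + 4)^2*(h - 4)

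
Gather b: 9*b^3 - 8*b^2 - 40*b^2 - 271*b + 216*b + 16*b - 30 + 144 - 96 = 9*b^3 - 48*b^2 - 39*b + 18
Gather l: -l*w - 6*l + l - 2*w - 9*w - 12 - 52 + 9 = l*(-w - 5) - 11*w - 55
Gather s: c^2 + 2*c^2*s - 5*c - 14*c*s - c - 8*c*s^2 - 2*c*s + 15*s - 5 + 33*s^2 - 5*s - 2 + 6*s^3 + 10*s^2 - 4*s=c^2 - 6*c + 6*s^3 + s^2*(43 - 8*c) + s*(2*c^2 - 16*c + 6) - 7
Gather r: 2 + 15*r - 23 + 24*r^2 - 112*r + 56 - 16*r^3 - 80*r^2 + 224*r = -16*r^3 - 56*r^2 + 127*r + 35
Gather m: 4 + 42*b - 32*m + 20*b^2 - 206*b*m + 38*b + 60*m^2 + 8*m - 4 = 20*b^2 + 80*b + 60*m^2 + m*(-206*b - 24)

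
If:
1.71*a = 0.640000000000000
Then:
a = 0.37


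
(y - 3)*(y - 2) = y^2 - 5*y + 6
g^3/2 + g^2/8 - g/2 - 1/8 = (g/2 + 1/2)*(g - 1)*(g + 1/4)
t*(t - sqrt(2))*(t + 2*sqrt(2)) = t^3 + sqrt(2)*t^2 - 4*t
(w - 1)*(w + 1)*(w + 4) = w^3 + 4*w^2 - w - 4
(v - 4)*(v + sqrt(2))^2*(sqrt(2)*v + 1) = sqrt(2)*v^4 - 4*sqrt(2)*v^3 + 5*v^3 - 20*v^2 + 4*sqrt(2)*v^2 - 16*sqrt(2)*v + 2*v - 8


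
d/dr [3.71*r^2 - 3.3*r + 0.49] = 7.42*r - 3.3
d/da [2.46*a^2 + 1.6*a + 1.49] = 4.92*a + 1.6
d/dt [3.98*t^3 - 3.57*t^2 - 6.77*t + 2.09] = 11.94*t^2 - 7.14*t - 6.77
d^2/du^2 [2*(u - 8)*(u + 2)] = 4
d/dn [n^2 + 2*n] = 2*n + 2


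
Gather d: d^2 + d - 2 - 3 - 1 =d^2 + d - 6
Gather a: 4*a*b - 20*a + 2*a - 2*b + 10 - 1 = a*(4*b - 18) - 2*b + 9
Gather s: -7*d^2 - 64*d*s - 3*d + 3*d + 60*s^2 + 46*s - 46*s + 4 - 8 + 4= -7*d^2 - 64*d*s + 60*s^2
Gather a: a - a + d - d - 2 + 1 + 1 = 0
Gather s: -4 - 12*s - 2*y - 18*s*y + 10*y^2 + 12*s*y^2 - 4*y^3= s*(12*y^2 - 18*y - 12) - 4*y^3 + 10*y^2 - 2*y - 4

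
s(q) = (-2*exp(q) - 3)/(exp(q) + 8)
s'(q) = -(-2*exp(q) - 3)*exp(q)/(exp(q) + 8)^2 - 2*exp(q)/(exp(q) + 8) = -13*exp(q)/(exp(q) + 8)^2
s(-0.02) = -0.55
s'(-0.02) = -0.16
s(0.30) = -0.61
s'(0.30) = -0.20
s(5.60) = -1.95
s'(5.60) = -0.05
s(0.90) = -0.76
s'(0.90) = -0.29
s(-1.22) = -0.43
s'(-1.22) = -0.06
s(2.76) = -1.45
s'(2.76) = -0.36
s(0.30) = -0.61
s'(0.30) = -0.20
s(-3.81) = -0.38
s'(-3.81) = -0.00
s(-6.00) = -0.38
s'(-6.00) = 0.00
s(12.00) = -2.00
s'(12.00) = 0.00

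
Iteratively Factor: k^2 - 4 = (k + 2)*(k - 2)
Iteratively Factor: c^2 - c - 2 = (c - 2)*(c + 1)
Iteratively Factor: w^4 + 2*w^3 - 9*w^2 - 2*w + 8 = (w + 1)*(w^3 + w^2 - 10*w + 8) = (w + 1)*(w + 4)*(w^2 - 3*w + 2) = (w - 2)*(w + 1)*(w + 4)*(w - 1)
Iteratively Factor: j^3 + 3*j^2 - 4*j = (j)*(j^2 + 3*j - 4) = j*(j + 4)*(j - 1)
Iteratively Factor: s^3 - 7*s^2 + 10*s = (s - 2)*(s^2 - 5*s) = (s - 5)*(s - 2)*(s)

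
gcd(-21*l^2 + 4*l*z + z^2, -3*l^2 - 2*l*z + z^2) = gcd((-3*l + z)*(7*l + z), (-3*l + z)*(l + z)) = -3*l + z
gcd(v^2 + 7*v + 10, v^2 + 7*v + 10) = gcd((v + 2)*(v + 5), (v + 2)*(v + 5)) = v^2 + 7*v + 10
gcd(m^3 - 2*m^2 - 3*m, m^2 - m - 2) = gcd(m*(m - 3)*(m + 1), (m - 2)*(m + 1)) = m + 1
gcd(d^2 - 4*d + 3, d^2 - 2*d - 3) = d - 3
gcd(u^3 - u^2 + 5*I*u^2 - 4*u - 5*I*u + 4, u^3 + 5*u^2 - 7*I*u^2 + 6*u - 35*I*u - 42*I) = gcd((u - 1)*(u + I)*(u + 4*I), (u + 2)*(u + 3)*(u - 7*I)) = 1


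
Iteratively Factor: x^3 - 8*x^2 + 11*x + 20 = (x - 4)*(x^2 - 4*x - 5) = (x - 5)*(x - 4)*(x + 1)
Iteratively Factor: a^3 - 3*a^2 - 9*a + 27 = (a - 3)*(a^2 - 9) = (a - 3)*(a + 3)*(a - 3)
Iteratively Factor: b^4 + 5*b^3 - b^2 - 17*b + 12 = (b - 1)*(b^3 + 6*b^2 + 5*b - 12) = (b - 1)*(b + 4)*(b^2 + 2*b - 3) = (b - 1)^2*(b + 4)*(b + 3)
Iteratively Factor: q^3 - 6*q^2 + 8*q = (q)*(q^2 - 6*q + 8) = q*(q - 2)*(q - 4)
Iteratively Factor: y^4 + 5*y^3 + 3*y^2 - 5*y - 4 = (y + 1)*(y^3 + 4*y^2 - y - 4) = (y + 1)^2*(y^2 + 3*y - 4) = (y + 1)^2*(y + 4)*(y - 1)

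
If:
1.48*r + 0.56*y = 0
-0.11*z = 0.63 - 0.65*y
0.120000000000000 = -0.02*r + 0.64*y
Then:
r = -0.07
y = 0.19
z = -4.63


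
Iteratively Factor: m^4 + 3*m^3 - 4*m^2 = (m + 4)*(m^3 - m^2) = m*(m + 4)*(m^2 - m) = m^2*(m + 4)*(m - 1)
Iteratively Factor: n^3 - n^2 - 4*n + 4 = (n - 1)*(n^2 - 4) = (n - 1)*(n + 2)*(n - 2)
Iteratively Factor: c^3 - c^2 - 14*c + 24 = (c - 3)*(c^2 + 2*c - 8) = (c - 3)*(c - 2)*(c + 4)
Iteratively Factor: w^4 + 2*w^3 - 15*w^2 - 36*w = (w + 3)*(w^3 - w^2 - 12*w) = (w - 4)*(w + 3)*(w^2 + 3*w) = w*(w - 4)*(w + 3)*(w + 3)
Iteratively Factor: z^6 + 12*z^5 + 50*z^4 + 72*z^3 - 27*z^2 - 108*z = (z + 3)*(z^5 + 9*z^4 + 23*z^3 + 3*z^2 - 36*z) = (z + 3)*(z + 4)*(z^4 + 5*z^3 + 3*z^2 - 9*z) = (z - 1)*(z + 3)*(z + 4)*(z^3 + 6*z^2 + 9*z) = (z - 1)*(z + 3)^2*(z + 4)*(z^2 + 3*z) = (z - 1)*(z + 3)^3*(z + 4)*(z)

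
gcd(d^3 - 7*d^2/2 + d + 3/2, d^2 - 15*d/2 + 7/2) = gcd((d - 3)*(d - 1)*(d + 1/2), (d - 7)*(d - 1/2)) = 1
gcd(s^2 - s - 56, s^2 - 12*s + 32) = s - 8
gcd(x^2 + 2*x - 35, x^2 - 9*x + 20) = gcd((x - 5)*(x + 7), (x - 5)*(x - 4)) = x - 5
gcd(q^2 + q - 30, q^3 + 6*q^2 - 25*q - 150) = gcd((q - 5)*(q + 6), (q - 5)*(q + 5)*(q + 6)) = q^2 + q - 30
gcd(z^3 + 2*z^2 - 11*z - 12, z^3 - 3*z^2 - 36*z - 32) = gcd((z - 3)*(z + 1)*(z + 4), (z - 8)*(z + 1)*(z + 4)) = z^2 + 5*z + 4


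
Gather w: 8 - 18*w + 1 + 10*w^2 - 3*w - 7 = 10*w^2 - 21*w + 2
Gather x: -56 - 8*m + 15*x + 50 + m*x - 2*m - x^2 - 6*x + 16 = -10*m - x^2 + x*(m + 9) + 10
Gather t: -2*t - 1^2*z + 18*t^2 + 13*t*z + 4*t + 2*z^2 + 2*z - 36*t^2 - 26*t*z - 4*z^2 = -18*t^2 + t*(2 - 13*z) - 2*z^2 + z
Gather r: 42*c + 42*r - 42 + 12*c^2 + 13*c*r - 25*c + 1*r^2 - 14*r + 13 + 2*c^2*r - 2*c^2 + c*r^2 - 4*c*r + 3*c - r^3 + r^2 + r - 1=10*c^2 + 20*c - r^3 + r^2*(c + 2) + r*(2*c^2 + 9*c + 29) - 30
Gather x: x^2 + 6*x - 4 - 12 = x^2 + 6*x - 16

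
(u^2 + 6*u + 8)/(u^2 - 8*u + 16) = (u^2 + 6*u + 8)/(u^2 - 8*u + 16)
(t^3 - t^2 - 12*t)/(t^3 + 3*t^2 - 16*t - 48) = t/(t + 4)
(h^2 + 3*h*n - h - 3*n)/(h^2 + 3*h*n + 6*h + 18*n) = (h - 1)/(h + 6)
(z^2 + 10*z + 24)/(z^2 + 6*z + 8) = (z + 6)/(z + 2)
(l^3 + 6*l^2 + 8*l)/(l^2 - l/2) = 2*(l^2 + 6*l + 8)/(2*l - 1)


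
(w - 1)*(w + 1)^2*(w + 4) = w^4 + 5*w^3 + 3*w^2 - 5*w - 4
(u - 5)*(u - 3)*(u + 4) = u^3 - 4*u^2 - 17*u + 60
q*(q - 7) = q^2 - 7*q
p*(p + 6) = p^2 + 6*p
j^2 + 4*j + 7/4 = (j + 1/2)*(j + 7/2)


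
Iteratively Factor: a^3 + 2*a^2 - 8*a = (a)*(a^2 + 2*a - 8) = a*(a + 4)*(a - 2)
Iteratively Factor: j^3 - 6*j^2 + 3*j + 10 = (j - 2)*(j^2 - 4*j - 5) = (j - 2)*(j + 1)*(j - 5)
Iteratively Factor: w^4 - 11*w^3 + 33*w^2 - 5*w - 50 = (w - 5)*(w^3 - 6*w^2 + 3*w + 10) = (w - 5)*(w - 2)*(w^2 - 4*w - 5) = (w - 5)^2*(w - 2)*(w + 1)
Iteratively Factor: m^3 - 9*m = (m + 3)*(m^2 - 3*m) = (m - 3)*(m + 3)*(m)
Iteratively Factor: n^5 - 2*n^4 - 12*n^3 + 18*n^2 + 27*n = (n - 3)*(n^4 + n^3 - 9*n^2 - 9*n) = (n - 3)*(n + 3)*(n^3 - 2*n^2 - 3*n) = (n - 3)*(n + 1)*(n + 3)*(n^2 - 3*n) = n*(n - 3)*(n + 1)*(n + 3)*(n - 3)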